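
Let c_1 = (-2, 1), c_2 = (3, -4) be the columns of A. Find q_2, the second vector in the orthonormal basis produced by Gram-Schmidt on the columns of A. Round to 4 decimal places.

c_1 = (-2, 1); ‖c_1‖ = 2.2361, so q_1 = (-0.8944, 0.4472).
q_1·c_2 = (-0.8944)·3 + 0.4472·(-4) = -4.4721.
u_2 = c_2 + 4.4721·q_1 = (-1.0000, -2.0000).
‖u_2‖ = 2.2361, so q_2 = (-0.4472, -0.8944).

q_2 = (-0.4472, -0.8944)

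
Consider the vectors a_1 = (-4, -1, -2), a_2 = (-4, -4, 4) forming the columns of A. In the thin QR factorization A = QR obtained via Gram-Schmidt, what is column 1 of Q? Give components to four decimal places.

a_1 = (-4, -1, -2); ‖a_1‖ = 4.5826, so e_1 = (-0.8729, -0.2182, -0.4364).

e_1 = (-0.8729, -0.2182, -0.4364)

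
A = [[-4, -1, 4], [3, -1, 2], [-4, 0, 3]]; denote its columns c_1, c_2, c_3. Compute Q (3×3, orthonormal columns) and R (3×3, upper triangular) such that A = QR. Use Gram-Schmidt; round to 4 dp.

Q = [[-0.6247, -0.6420, -0.4444], [0.4685, -0.7635, 0.4444], [-0.6247, 0.0694, 0.7778]], R = [[6.4031, 0.1562, -3.4358], [0.0000, 1.4056, -3.8870], [0.0000, 0.0000, 1.4444]]

c_1 = (-4, 3, -4); ‖c_1‖ = 6.4031, so q_1 = (-0.6247, 0.4685, -0.6247).
q_1·c_2 = (-0.6247)·(-1) + 0.4685·(-1) + (-0.6247)·0 = 0.1562.
u_2 = c_2 − 0.1562·q_1 = (-0.9024, -1.0732, 0.0976).
‖u_2‖ = 1.4056, so q_2 = (-0.6420, -0.7635, 0.0694).
q_1·c_3 = (-0.6247)·4 + 0.4685·2 + (-0.6247)·3 = -3.4358; q_2·c_3 = (-0.6420)·4 + (-0.7635)·2 + 0.0694·3 = -3.8870.
u_3 = c_3 + 3.4358·q_1 + 3.8870·q_2 = (-0.6420, 0.6420, 1.1235).
‖u_3‖ = 1.4444, so q_3 = (-0.4444, 0.4444, 0.7778).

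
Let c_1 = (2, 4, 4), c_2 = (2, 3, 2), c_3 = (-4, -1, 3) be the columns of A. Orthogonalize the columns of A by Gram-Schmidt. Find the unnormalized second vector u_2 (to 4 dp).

u_2 = (0.6667, 0.3333, -0.6667)

c_1 = (2, 4, 4); ‖c_1‖ = 6.0000, so e_1 = (0.3333, 0.6667, 0.6667).
e_1·c_2 = 0.3333·2 + 0.6667·3 + 0.6667·2 = 4.0000.
u_2 = c_2 − 4.0000·e_1 = (0.6667, 0.3333, -0.6667).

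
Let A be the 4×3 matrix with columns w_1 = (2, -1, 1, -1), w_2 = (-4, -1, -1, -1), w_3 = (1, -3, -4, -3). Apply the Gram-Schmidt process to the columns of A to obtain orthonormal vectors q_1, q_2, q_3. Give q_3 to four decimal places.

q_1 = w_1/‖w_1‖ = (2, -1, 1, -1)/2.6458 = (0.7559, -0.3780, 0.3780, -0.3780).
r_{12} = q_1·w_2 = -2.6458.
u_2 = w_2 + 2.6458·q_1 = (-2.0000, -2.0000, 0.0000, -2.0000).
‖u_2‖ = 3.4641, so q_2 = (-0.5774, -0.5774, 0.0000, -0.5774).
r_{13} = q_1·w_3 = 1.5119; r_{23} = q_2·w_3 = 2.8868.
u_3 = w_3 − 1.5119·q_1 − 2.8868·q_2 = (1.5238, -0.7619, -4.5714, -0.7619).
‖u_3‖ = 4.9377, so q_3 = (0.3086, -0.1543, -0.9258, -0.1543).

q_3 = (0.3086, -0.1543, -0.9258, -0.1543)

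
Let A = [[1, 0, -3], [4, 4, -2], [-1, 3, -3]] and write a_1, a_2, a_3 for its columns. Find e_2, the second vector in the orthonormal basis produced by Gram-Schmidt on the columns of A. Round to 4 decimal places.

e_2 = (-0.1828, 0.2812, 0.9421)

a_1 = (1, 4, -1); ‖a_1‖ = 4.2426, so e_1 = (0.2357, 0.9428, -0.2357).
e_1·a_2 = 0.2357·0 + 0.9428·4 + (-0.2357)·3 = 3.0641.
u_2 = a_2 − 3.0641·e_1 = (-0.7222, 1.1111, 3.7222).
‖u_2‖ = 3.9511, so e_2 = (-0.1828, 0.2812, 0.9421).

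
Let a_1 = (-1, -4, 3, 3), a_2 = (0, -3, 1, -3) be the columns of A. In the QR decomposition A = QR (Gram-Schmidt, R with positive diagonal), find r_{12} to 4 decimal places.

r_{12} = 1.0142

a_1 = (-1, -4, 3, 3); ‖a_1‖ = 5.9161, so q_1 = (-0.1690, -0.6761, 0.5071, 0.5071).
r_{12} = q_1·a_2 = 1.0142.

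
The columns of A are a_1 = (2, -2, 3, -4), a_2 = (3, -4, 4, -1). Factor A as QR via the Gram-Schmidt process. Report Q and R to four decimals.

Q = [[0.3482, 0.3080], [-0.3482, -0.5685], [0.5222, 0.3316], [-0.6963, 0.6870]], R = [[5.7446, 5.2223], [0.0000, 3.8376]]

a_1 = (2, -2, 3, -4); ‖a_1‖ = 5.7446, so e_1 = (0.3482, -0.3482, 0.5222, -0.6963).
e_1·a_2 = 0.3482·3 + (-0.3482)·(-4) + 0.5222·4 + (-0.6963)·(-1) = 5.2223.
u_2 = a_2 − 5.2223·e_1 = (1.1818, -2.1818, 1.2727, 2.6364).
‖u_2‖ = 3.8376, so e_2 = (0.3080, -0.5685, 0.3316, 0.6870).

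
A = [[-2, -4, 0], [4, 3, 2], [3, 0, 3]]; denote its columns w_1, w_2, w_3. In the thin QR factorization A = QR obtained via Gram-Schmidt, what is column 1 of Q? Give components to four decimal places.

e_1 = (-0.3714, 0.7428, 0.5571)

e_1 = w_1/‖w_1‖ = (-2, 4, 3)/5.3852 = (-0.3714, 0.7428, 0.5571).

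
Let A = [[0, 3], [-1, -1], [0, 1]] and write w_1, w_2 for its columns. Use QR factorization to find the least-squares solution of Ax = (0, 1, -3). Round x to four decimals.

w_1 = (0, -1, 0); ‖w_1‖ = 1.0000, so e_1 = (0.0000, -1.0000, 0.0000).
e_1·w_2 = 0.0000·3 + (-1.0000)·(-1) + 0.0000·1 = 1.0000.
u_2 = w_2 − 1.0000·e_1 = (3.0000, 0.0000, 1.0000).
‖u_2‖ = 3.1623, so e_2 = (0.9487, 0.0000, 0.3162).
Qᵀb = (-1.0000, -0.9487).
Back-substitute: x_2 = -0.9487/3.1623 = -0.3000.
x_1 = (-1.0000 − 1.0000·(-0.3000))/1.0000 = -0.7000.

x = (-0.7000, -0.3000)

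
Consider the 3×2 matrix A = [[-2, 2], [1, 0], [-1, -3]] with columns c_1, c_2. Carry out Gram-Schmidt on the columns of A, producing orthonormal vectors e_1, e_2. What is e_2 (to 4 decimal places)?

e_2 = (0.4652, 0.0465, -0.8840)

c_1 = (-2, 1, -1); ‖c_1‖ = 2.4495, so e_1 = (-0.8165, 0.4082, -0.4082).
e_1·c_2 = (-0.8165)·2 + 0.4082·0 + (-0.4082)·(-3) = -0.4082.
u_2 = c_2 + 0.4082·e_1 = (1.6667, 0.1667, -3.1667).
‖u_2‖ = 3.5824, so e_2 = (0.4652, 0.0465, -0.8840).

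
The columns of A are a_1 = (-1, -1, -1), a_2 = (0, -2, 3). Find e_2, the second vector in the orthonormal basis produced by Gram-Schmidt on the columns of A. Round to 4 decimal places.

e_2 = (-0.0937, -0.6556, 0.7493)

a_1 = (-1, -1, -1); ‖a_1‖ = 1.7321, so e_1 = (-0.5774, -0.5774, -0.5774).
e_1·a_2 = (-0.5774)·0 + (-0.5774)·(-2) + (-0.5774)·3 = -0.5774.
u_2 = a_2 + 0.5774·e_1 = (-0.3333, -2.3333, 2.6667).
‖u_2‖ = 3.5590, so e_2 = (-0.0937, -0.6556, 0.7493).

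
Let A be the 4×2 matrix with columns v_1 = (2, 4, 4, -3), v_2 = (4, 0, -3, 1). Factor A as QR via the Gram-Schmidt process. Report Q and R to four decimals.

Q = [[0.2981, 0.8638], [0.5963, 0.1247], [0.5963, -0.4764], [-0.4472, 0.1069]], R = [[6.7082, -1.0435], [0.0000, 4.9911]]

v_1 = (2, 4, 4, -3); ‖v_1‖ = 6.7082, so q_1 = (0.2981, 0.5963, 0.5963, -0.4472).
q_1·v_2 = 0.2981·4 + 0.5963·0 + 0.5963·(-3) + (-0.4472)·1 = -1.0435.
u_2 = v_2 + 1.0435·q_1 = (4.3111, 0.6222, -2.3778, 0.5333).
‖u_2‖ = 4.9911, so q_2 = (0.8638, 0.1247, -0.4764, 0.1069).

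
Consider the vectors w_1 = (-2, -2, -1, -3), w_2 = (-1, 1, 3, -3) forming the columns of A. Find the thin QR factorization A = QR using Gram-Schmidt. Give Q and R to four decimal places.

Q = [[-0.4714, -0.0786], [-0.4714, 0.3928], [-0.2357, 0.7857], [-0.7071, -0.4714]], R = [[4.2426, 1.4142], [0.0000, 4.2426]]

q_1 = w_1/‖w_1‖ = (-2, -2, -1, -3)/4.2426 = (-0.4714, -0.4714, -0.2357, -0.7071).
r_{12} = q_1·w_2 = 1.4142.
u_2 = w_2 − 1.4142·q_1 = (-0.3333, 1.6667, 3.3333, -2.0000).
‖u_2‖ = 4.2426, so q_2 = (-0.0786, 0.3928, 0.7857, -0.4714).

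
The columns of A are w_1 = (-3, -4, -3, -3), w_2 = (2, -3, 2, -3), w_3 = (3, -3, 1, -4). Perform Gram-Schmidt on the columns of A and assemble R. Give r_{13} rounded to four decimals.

w_1 = (-3, -4, -3, -3); ‖w_1‖ = 6.5574, so q_1 = (-0.4575, -0.6100, -0.4575, -0.4575).
r_{13} = q_1·w_3 = 1.8300.

r_{13} = 1.8300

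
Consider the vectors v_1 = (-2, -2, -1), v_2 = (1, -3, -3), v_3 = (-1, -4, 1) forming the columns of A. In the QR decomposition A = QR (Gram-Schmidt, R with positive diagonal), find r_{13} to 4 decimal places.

r_{13} = 3.0000

v_1 = (-2, -2, -1); ‖v_1‖ = 3.0000, so e_1 = (-0.6667, -0.6667, -0.3333).
r_{13} = e_1·v_3 = 3.0000.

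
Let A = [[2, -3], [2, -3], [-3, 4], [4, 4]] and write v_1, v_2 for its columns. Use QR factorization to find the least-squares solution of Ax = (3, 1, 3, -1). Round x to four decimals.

v_1 = (2, 2, -3, 4); ‖v_1‖ = 5.7446, so e_1 = (0.3482, 0.3482, -0.5222, 0.6963).
e_1·v_2 = 0.3482·(-3) + 0.3482·(-3) + (-0.5222)·4 + 0.6963·4 = -1.3926.
u_2 = v_2 + 1.3926·e_1 = (-2.5152, -2.5152, 3.2727, 4.9697).
‖u_2‖ = 6.9326, so e_2 = (-0.3628, -0.3628, 0.4721, 0.7169).
Qᵀb = (-0.8704, -0.7518).
Back-substitute: x_2 = -0.7518/6.9326 = -0.1084.
x_1 = (-0.8704 + 1.3926·(-0.1084))/5.7446 = -0.1778.

x = (-0.1778, -0.1084)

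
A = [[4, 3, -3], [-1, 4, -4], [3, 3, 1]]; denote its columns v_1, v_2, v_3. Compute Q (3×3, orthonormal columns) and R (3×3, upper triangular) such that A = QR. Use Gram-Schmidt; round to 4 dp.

Q = [[0.7845, 0.0804, -0.6149], [-0.1961, 0.9728, -0.1230], [0.5883, 0.2171, 0.7789]], R = [[5.0990, 3.3340, -0.9806], [0.0000, 4.7838, -3.9155], [0.0000, 0.0000, 3.1157]]

v_1 = (4, -1, 3); ‖v_1‖ = 5.0990, so e_1 = (0.7845, -0.1961, 0.5883).
e_1·v_2 = 0.7845·3 + (-0.1961)·4 + 0.5883·3 = 3.3340.
u_2 = v_2 − 3.3340·e_1 = (0.3846, 4.6538, 1.0385).
‖u_2‖ = 4.7838, so e_2 = (0.0804, 0.9728, 0.2171).
e_1·v_3 = 0.7845·(-3) + (-0.1961)·(-4) + 0.5883·1 = -0.9806; e_2·v_3 = 0.0804·(-3) + 0.9728·(-4) + 0.2171·1 = -3.9155.
u_3 = v_3 + 0.9806·e_1 + 3.9155·e_2 = (-1.9160, -0.3832, 2.4269).
‖u_3‖ = 3.1157, so e_3 = (-0.6149, -0.1230, 0.7789).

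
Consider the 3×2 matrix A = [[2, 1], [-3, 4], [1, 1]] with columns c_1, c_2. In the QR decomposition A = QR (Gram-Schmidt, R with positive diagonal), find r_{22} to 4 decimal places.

r_{22} = 3.4949

c_1 = (2, -3, 1); ‖c_1‖ = 3.7417, so e_1 = (0.5345, -0.8018, 0.2673).
e_1·c_2 = 0.5345·1 + (-0.8018)·4 + 0.2673·1 = -2.4054.
u_2 = c_2 + 2.4054·e_1 = (2.2857, 2.0714, 1.6429).
r_{22} = ‖u_2‖ = 3.4949.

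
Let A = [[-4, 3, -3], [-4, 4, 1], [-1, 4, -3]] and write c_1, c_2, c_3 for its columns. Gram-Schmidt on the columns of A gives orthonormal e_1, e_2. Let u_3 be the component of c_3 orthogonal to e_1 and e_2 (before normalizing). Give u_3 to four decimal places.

u_3 = (-2.2249, 2.4103, -0.7416)

c_1 = (-4, -4, -1); ‖c_1‖ = 5.7446, so e_1 = (-0.6963, -0.6963, -0.1741).
e_1·c_2 = (-0.6963)·3 + (-0.6963)·4 + (-0.1741)·4 = -5.5705.
u_2 = c_2 + 5.5705·e_1 = (-0.8788, 0.1212, 3.0303).
‖u_2‖ = 3.1575, so e_2 = (-0.2783, 0.0384, 0.9597).
e_1·c_3 = (-0.6963)·(-3) + (-0.6963)·1 + (-0.1741)·(-3) = 1.9149; e_2·c_3 = (-0.2783)·(-3) + 0.0384·1 + 0.9597·(-3) = -2.0058.
u_3 = c_3 − 1.9149·e_1 + 2.0058·e_2 = (-2.2249, 2.4103, -0.7416).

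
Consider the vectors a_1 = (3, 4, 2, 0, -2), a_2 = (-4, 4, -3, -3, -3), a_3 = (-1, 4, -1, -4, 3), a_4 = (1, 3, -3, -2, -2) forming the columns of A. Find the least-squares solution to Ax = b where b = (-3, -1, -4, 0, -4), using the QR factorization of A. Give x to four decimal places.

x = (-0.5758, 0.6338, -0.7292, 0.5471)

a_1 = (3, 4, 2, 0, -2); ‖a_1‖ = 5.7446, so e_1 = (0.5222, 0.6963, 0.3482, 0.0000, -0.3482).
e_1·a_2 = 0.5222·(-4) + 0.6963·4 + 0.3482·(-3) + 0.0000·(-3) + (-0.3482)·(-3) = 0.6963.
u_2 = a_2 − 0.6963·e_1 = (-4.3636, 3.5152, -3.2424, -3.0000, -2.7576).
‖u_2‖ = 7.6495, so e_2 = (-0.5704, 0.4595, -0.4239, -0.3922, -0.3605).
e_1·a_3 = 0.5222·(-1) + 0.6963·4 + 0.3482·(-1) + 0.0000·(-4) + (-0.3482)·3 = 0.8704; e_2·a_3 = (-0.5704)·(-1) + 0.4595·4 + (-0.4239)·(-1) + (-0.3922)·(-4) + (-0.3605)·3 = 3.3197.
u_3 = a_3 − 0.8704·e_1 − 3.3197·e_2 = (0.4392, 1.8685, 0.1041, -2.6981, 4.4997).
‖u_3‖ = 5.5877, so e_3 = (0.0786, 0.3344, 0.0186, -0.4829, 0.8053).
e_1·a_4 = 0.5222·1 + 0.6963·3 + 0.3482·(-3) + 0.0000·(-2) + (-0.3482)·(-2) = 2.2630; e_2·a_4 = (-0.5704)·1 + 0.4595·3 + (-0.4239)·(-3) + (-0.3922)·(-2) + (-0.3605)·(-2) = 3.5851; e_3·a_4 = 0.0786·1 + 0.3344·3 + 0.0186·(-3) + (-0.4829)·(-2) + 0.8053·(-2) = 0.3810.
u_4 = a_4 − 2.2630·e_1 − 3.5851·e_2 − 0.3810·e_3 = (1.8333, -0.3506, -2.2754, -0.4100, -0.2266).
‖u_4‖ = 2.9801, so e_4 = (0.6152, -0.1177, -0.7635, -0.1376, -0.0760).
Qᵀb = (-2.2630, 4.3893, -3.8659, 1.6302).
Back-substitute: x_4 = 1.6302/2.9801 = 0.5471.
x_3 = (-3.8659 − 0.3810·0.5471)/5.5877 = -0.7292.
x_2 = (4.3893 − 3.3197·(-0.7292) − 3.5851·0.5471)/7.6495 = 0.6338.
x_1 = (-2.2630 − 0.6963·0.6338 − 0.8704·(-0.7292) − 2.2630·0.5471)/5.7446 = -0.5758.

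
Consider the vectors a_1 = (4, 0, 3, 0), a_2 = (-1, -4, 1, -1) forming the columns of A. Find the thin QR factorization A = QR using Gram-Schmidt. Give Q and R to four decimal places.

a_1 = (4, 0, 3, 0); ‖a_1‖ = 5.0000, so q_1 = (0.8000, 0.0000, 0.6000, 0.0000).
q_1·a_2 = 0.8000·(-1) + 0.0000·(-4) + 0.6000·1 + 0.0000·(-1) = -0.2000.
u_2 = a_2 + 0.2000·q_1 = (-0.8400, -4.0000, 1.1200, -1.0000).
‖u_2‖ = 4.3543, so q_2 = (-0.1929, -0.9186, 0.2572, -0.2297).

Q = [[0.8000, -0.1929], [0.0000, -0.9186], [0.6000, 0.2572], [0.0000, -0.2297]], R = [[5.0000, -0.2000], [0.0000, 4.3543]]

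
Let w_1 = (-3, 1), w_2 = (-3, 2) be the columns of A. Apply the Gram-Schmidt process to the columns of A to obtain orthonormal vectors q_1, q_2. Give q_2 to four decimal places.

q_1 = w_1/‖w_1‖ = (-3, 1)/3.1623 = (-0.9487, 0.3162).
r_{12} = q_1·w_2 = 3.4785.
u_2 = w_2 − 3.4785·q_1 = (0.3000, 0.9000).
‖u_2‖ = 0.9487, so q_2 = (0.3162, 0.9487).

q_2 = (0.3162, 0.9487)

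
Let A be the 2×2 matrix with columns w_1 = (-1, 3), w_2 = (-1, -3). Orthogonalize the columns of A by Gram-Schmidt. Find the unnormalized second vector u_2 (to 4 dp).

w_1 = (-1, 3); ‖w_1‖ = 3.1623, so q_1 = (-0.3162, 0.9487).
q_1·w_2 = (-0.3162)·(-1) + 0.9487·(-3) = -2.5298.
u_2 = w_2 + 2.5298·q_1 = (-1.8000, -0.6000).

u_2 = (-1.8000, -0.6000)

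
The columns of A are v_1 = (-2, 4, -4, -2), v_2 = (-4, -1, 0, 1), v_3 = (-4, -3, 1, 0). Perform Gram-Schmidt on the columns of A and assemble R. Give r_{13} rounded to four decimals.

v_1 = (-2, 4, -4, -2); ‖v_1‖ = 6.3246, so e_1 = (-0.3162, 0.6325, -0.6325, -0.3162).
r_{13} = e_1·v_3 = -1.2649.

r_{13} = -1.2649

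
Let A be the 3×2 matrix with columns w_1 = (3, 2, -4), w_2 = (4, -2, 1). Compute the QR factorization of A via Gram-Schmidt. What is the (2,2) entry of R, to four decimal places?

w_1 = (3, 2, -4); ‖w_1‖ = 5.3852, so e_1 = (0.5571, 0.3714, -0.7428).
e_1·w_2 = 0.5571·4 + 0.3714·(-2) + (-0.7428)·1 = 0.7428.
u_2 = w_2 − 0.7428·e_1 = (3.5862, -2.2759, 1.5517).
r_{22} = ‖u_2‖ = 4.5220.

r_{22} = 4.5220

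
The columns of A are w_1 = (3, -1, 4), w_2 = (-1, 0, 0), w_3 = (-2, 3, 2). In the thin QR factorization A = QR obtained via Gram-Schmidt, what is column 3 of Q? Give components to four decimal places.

q_1 = w_1/‖w_1‖ = (3, -1, 4)/5.0990 = (0.5883, -0.1961, 0.7845).
r_{12} = q_1·w_2 = -0.5883.
u_2 = w_2 + 0.5883·q_1 = (-0.6538, -0.1154, 0.4615).
‖u_2‖ = 0.8086, so q_2 = (-0.8086, -0.1427, 0.5708).
r_{13} = q_1·w_3 = -0.1961; r_{23} = q_2·w_3 = 2.3307.
u_3 = w_3 + 0.1961·q_1 − 2.3307·q_2 = (0.0000, 3.2941, 0.8235).
‖u_3‖ = 3.3955, so q_3 = (0.0000, 0.9701, 0.2425).

q_3 = (0.0000, 0.9701, 0.2425)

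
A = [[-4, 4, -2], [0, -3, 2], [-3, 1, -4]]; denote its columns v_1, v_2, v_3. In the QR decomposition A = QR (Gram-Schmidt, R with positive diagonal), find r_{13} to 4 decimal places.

v_1 = (-4, 0, -3); ‖v_1‖ = 5.0000, so e_1 = (-0.8000, 0.0000, -0.6000).
r_{13} = e_1·v_3 = 4.0000.

r_{13} = 4.0000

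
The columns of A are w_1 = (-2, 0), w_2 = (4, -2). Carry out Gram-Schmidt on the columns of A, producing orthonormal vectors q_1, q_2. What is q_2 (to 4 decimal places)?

w_1 = (-2, 0); ‖w_1‖ = 2.0000, so q_1 = (-1.0000, 0.0000).
q_1·w_2 = (-1.0000)·4 + 0.0000·(-2) = -4.0000.
u_2 = w_2 + 4.0000·q_1 = (0.0000, -2.0000).
‖u_2‖ = 2.0000, so q_2 = (0.0000, -1.0000).

q_2 = (0.0000, -1.0000)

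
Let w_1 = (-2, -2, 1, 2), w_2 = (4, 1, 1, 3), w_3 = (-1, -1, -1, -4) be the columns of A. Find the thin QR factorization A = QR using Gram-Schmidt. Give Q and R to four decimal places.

Q = [[-0.5547, 0.6899, 0.4560], [-0.5547, 0.1050, -0.7782], [0.2774, 0.2400, 0.1586], [0.5547, 0.6749, -0.4015]], R = [[3.6056, -0.8321, -1.3868], [0.0000, 5.1291, -3.7343], [0.0000, 0.0000, 1.7696]]

w_1 = (-2, -2, 1, 2); ‖w_1‖ = 3.6056, so q_1 = (-0.5547, -0.5547, 0.2774, 0.5547).
q_1·w_2 = (-0.5547)·4 + (-0.5547)·1 + 0.2774·1 + 0.5547·3 = -0.8321.
u_2 = w_2 + 0.8321·q_1 = (3.5385, 0.5385, 1.2308, 3.4615).
‖u_2‖ = 5.1291, so q_2 = (0.6899, 0.1050, 0.2400, 0.6749).
q_1·w_3 = (-0.5547)·(-1) + (-0.5547)·(-1) + 0.2774·(-1) + 0.5547·(-4) = -1.3868; q_2·w_3 = 0.6899·(-1) + 0.1050·(-1) + 0.2400·(-1) + 0.6749·(-4) = -3.7343.
u_3 = w_3 + 1.3868·q_1 + 3.7343·q_2 = (0.8070, -1.3772, 0.2807, -0.7105).
‖u_3‖ = 1.7696, so q_3 = (0.4560, -0.7782, 0.1586, -0.4015).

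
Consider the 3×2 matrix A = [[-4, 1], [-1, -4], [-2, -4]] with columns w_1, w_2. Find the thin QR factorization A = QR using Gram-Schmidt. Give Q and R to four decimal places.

Q = [[-0.8729, 0.4611], [-0.2182, -0.6613], [-0.4364, -0.5917]], R = [[4.5826, 1.7457], [0.0000, 5.4729]]

e_1 = w_1/‖w_1‖ = (-4, -1, -2)/4.5826 = (-0.8729, -0.2182, -0.4364).
r_{12} = e_1·w_2 = 1.7457.
u_2 = w_2 − 1.7457·e_1 = (2.5238, -3.6190, -3.2381).
‖u_2‖ = 5.4729, so e_2 = (0.4611, -0.6613, -0.5917).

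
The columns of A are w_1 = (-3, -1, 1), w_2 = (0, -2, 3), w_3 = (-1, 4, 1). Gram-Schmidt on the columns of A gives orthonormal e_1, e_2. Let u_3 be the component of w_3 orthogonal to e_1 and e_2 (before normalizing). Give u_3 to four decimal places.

w_1 = (-3, -1, 1); ‖w_1‖ = 3.3166, so e_1 = (-0.9045, -0.3015, 0.3015).
e_1·w_2 = (-0.9045)·0 + (-0.3015)·(-2) + 0.3015·3 = 1.5076.
u_2 = w_2 − 1.5076·e_1 = (1.3636, -1.5455, 2.5455).
‖u_2‖ = 3.2753, so e_2 = (0.4163, -0.4719, 0.7772).
e_1·w_3 = (-0.9045)·(-1) + (-0.3015)·4 + 0.3015·1 = 0.0000; e_2·w_3 = 0.4163·(-1) + (-0.4719)·4 + 0.7772·1 = -1.5266.
u_3 = w_3 + 0.0000·e_1 + 1.5266·e_2 = (-0.3644, 3.2797, 2.1864).

u_3 = (-0.3644, 3.2797, 2.1864)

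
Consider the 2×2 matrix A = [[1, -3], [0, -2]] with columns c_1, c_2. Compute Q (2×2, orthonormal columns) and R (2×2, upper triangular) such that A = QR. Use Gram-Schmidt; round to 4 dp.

Q = [[1.0000, 0.0000], [0.0000, -1.0000]], R = [[1.0000, -3.0000], [0.0000, 2.0000]]

c_1 = (1, 0); ‖c_1‖ = 1.0000, so e_1 = (1.0000, 0.0000).
e_1·c_2 = 1.0000·(-3) + 0.0000·(-2) = -3.0000.
u_2 = c_2 + 3.0000·e_1 = (0.0000, -2.0000).
‖u_2‖ = 2.0000, so e_2 = (0.0000, -1.0000).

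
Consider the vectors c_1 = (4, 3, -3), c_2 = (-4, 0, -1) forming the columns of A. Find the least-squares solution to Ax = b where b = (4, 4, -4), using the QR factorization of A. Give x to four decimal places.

e_1 = c_1/‖c_1‖ = (4, 3, -3)/5.8310 = (0.6860, 0.5145, -0.5145).
r_{12} = e_1·c_2 = -2.2295.
u_2 = c_2 + 2.2295·e_1 = (-2.4706, 1.1471, -2.1471).
‖u_2‖ = 3.4683, so e_2 = (-0.7123, 0.3307, -0.6190).
Qᵀb = (6.8599, 0.9498).
Back-substitute: x_2 = 0.9498/3.4683 = 0.2738.
x_1 = (6.8599 + 2.2295·0.2738)/5.8310 = 1.2812.

x = (1.2812, 0.2738)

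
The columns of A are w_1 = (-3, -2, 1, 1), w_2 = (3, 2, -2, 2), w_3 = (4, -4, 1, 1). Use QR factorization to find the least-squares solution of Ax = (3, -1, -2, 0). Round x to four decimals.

q_1 = w_1/‖w_1‖ = (-3, -2, 1, 1)/3.8730 = (-0.7746, -0.5164, 0.2582, 0.2582).
r_{12} = q_1·w_2 = -3.3566.
u_2 = w_2 + 3.3566·q_1 = (0.4000, 0.2667, -1.1333, 2.8667).
‖u_2‖ = 3.1198, so q_2 = (0.1282, 0.0855, -0.3633, 0.9189).
r_{13} = q_1·w_3 = -0.5164; r_{23} = q_2·w_3 = 0.7265.
u_3 = w_3 + 0.5164·q_1 − 0.7265·q_2 = (3.5068, -4.3288, 1.3973, 0.4658).
‖u_3‖ = 5.7624, so q_3 = (0.6086, -0.7512, 0.2425, 0.0808).
Qᵀb = (-2.3238, 1.0257, 2.0920).
Back-substitute: x_3 = 2.0920/5.7624 = 0.3630.
x_2 = (1.0257 − 0.7265·0.3630)/3.1198 = 0.2442.
x_1 = (-2.3238 + 3.3566·0.2442 + 0.5164·0.3630)/3.8730 = -0.3399.

x = (-0.3399, 0.2442, 0.3630)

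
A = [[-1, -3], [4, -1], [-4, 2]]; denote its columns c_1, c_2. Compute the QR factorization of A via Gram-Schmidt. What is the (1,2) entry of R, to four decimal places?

r_{12} = -1.5667

c_1 = (-1, 4, -4); ‖c_1‖ = 5.7446, so e_1 = (-0.1741, 0.6963, -0.6963).
r_{12} = e_1·c_2 = -1.5667.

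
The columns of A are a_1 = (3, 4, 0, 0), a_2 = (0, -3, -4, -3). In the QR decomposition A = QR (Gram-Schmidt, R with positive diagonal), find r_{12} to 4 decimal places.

r_{12} = -2.4000

q_1 = a_1/‖a_1‖ = (3, 4, 0, 0)/5.0000 = (0.6000, 0.8000, 0.0000, 0.0000).
r_{12} = q_1·a_2 = -2.4000.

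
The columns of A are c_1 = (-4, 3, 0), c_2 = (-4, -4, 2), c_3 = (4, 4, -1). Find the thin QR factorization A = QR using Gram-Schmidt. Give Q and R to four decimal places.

Q = [[-0.8000, -0.5650, 0.2018], [0.6000, -0.7534, 0.2691], [0.0000, 0.3363, 0.9417]], R = [[5.0000, 0.8000, -0.8000], [0.0000, 5.9464, -5.6101], [0.0000, 0.0000, 0.9417]]

c_1 = (-4, 3, 0); ‖c_1‖ = 5.0000, so q_1 = (-0.8000, 0.6000, 0.0000).
q_1·c_2 = (-0.8000)·(-4) + 0.6000·(-4) + 0.0000·2 = 0.8000.
u_2 = c_2 − 0.8000·q_1 = (-3.3600, -4.4800, 2.0000).
‖u_2‖ = 5.9464, so q_2 = (-0.5650, -0.7534, 0.3363).
q_1·c_3 = (-0.8000)·4 + 0.6000·4 + 0.0000·(-1) = -0.8000; q_2·c_3 = (-0.5650)·4 + (-0.7534)·4 + 0.3363·(-1) = -5.6101.
u_3 = c_3 + 0.8000·q_1 + 5.6101·q_2 = (0.1900, 0.2534, 0.8869).
‖u_3‖ = 0.9417, so q_3 = (0.2018, 0.2691, 0.9417).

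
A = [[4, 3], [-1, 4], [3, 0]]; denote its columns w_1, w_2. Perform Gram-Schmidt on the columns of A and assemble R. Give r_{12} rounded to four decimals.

w_1 = (4, -1, 3); ‖w_1‖ = 5.0990, so e_1 = (0.7845, -0.1961, 0.5883).
r_{12} = e_1·w_2 = 1.5689.

r_{12} = 1.5689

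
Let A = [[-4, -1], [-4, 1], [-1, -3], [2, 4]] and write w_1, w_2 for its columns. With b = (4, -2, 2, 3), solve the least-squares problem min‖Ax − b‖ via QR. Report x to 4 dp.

w_1 = (-4, -4, -1, 2); ‖w_1‖ = 6.0828, so e_1 = (-0.6576, -0.6576, -0.1644, 0.3288).
e_1·w_2 = (-0.6576)·(-1) + (-0.6576)·1 + (-0.1644)·(-3) + 0.3288·4 = 1.8084.
u_2 = w_2 − 1.8084·e_1 = (0.1892, 2.1892, -2.7027, 3.4054).
‖u_2‖ = 4.8713, so e_2 = (0.0388, 0.4494, -0.5548, 0.6991).
Qᵀb = (-0.6576, 0.2441).
Back-substitute: x_2 = 0.2441/4.8713 = 0.0501.
x_1 = (-0.6576 − 1.8084·0.0501)/6.0828 = -0.1230.

x = (-0.1230, 0.0501)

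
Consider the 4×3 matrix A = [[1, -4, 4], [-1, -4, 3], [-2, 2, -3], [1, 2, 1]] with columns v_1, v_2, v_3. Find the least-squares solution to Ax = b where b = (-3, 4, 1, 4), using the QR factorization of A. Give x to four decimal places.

e_1 = v_1/‖v_1‖ = (1, -1, -2, 1)/2.6458 = (0.3780, -0.3780, -0.7559, 0.3780).
r_{12} = e_1·v_2 = -0.7559.
u_2 = v_2 + 0.7559·e_1 = (-3.7143, -4.2857, 1.4286, 2.2857).
‖u_2‖ = 6.2792, so e_2 = (-0.5915, -0.6825, 0.2275, 0.3640).
r_{13} = e_1·v_3 = 3.0237; r_{23} = e_2·v_3 = -4.7322.
u_3 = v_3 − 3.0237·e_1 + 4.7322·e_2 = (0.0580, 0.9130, 0.3623, 1.5797).
‖u_3‖ = 1.8611, so e_3 = (0.0311, 0.4906, 0.1947, 0.8488).
Qᵀb = (-1.8898, 0.7280, 5.4588).
Back-substitute: x_3 = 5.4588/1.8611 = 2.9331.
x_2 = (0.7280 + 4.7322·2.9331)/6.2792 = 2.3264.
x_1 = (-1.8898 + 0.7559·2.3264 − 3.0237·2.9331)/2.6458 = -3.4017.

x = (-3.4017, 2.3264, 2.9331)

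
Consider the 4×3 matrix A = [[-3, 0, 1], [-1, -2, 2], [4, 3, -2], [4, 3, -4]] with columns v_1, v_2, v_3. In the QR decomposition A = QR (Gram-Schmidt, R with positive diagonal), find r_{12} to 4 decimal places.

v_1 = (-3, -1, 4, 4); ‖v_1‖ = 6.4807, so q_1 = (-0.4629, -0.1543, 0.6172, 0.6172).
r_{12} = q_1·v_2 = 4.0119.

r_{12} = 4.0119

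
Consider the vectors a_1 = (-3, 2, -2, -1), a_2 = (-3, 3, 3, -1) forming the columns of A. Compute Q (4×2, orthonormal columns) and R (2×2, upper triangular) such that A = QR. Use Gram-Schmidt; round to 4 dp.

Q = [[-0.7071, -0.2814], [0.4714, 0.3987], [-0.4714, 0.8678], [-0.2357, -0.0938]], R = [[4.2426, 2.3570], [0.0000, 4.7376]]

q_1 = a_1/‖a_1‖ = (-3, 2, -2, -1)/4.2426 = (-0.7071, 0.4714, -0.4714, -0.2357).
r_{12} = q_1·a_2 = 2.3570.
u_2 = a_2 − 2.3570·q_1 = (-1.3333, 1.8889, 4.1111, -0.4444).
‖u_2‖ = 4.7376, so q_2 = (-0.2814, 0.3987, 0.8678, -0.0938).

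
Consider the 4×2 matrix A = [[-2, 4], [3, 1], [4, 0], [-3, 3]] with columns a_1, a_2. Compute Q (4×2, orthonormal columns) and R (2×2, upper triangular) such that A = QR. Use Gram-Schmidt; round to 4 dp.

Q = [[-0.3244, 0.7148], [0.4867, 0.4611], [0.6489, 0.3228], [-0.4867, 0.4150]], R = [[6.1644, -2.2711], [0.0000, 4.5653]]

a_1 = (-2, 3, 4, -3); ‖a_1‖ = 6.1644, so q_1 = (-0.3244, 0.4867, 0.6489, -0.4867).
q_1·a_2 = (-0.3244)·4 + 0.4867·1 + 0.6489·0 + (-0.4867)·3 = -2.2711.
u_2 = a_2 + 2.2711·q_1 = (3.2632, 2.1053, 1.4737, 1.8947).
‖u_2‖ = 4.5653, so q_2 = (0.7148, 0.4611, 0.3228, 0.4150).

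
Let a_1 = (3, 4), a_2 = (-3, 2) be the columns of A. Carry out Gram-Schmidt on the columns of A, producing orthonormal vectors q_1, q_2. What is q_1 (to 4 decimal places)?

q_1 = (0.6000, 0.8000)

a_1 = (3, 4); ‖a_1‖ = 5.0000, so q_1 = (0.6000, 0.8000).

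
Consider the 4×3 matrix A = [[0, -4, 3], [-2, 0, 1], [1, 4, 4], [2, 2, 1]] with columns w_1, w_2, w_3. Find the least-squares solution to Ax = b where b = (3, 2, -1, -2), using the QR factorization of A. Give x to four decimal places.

w_1 = (0, -2, 1, 2); ‖w_1‖ = 3.0000, so e_1 = (0.0000, -0.6667, 0.3333, 0.6667).
e_1·w_2 = 0.0000·(-4) + (-0.6667)·0 + 0.3333·4 + 0.6667·2 = 2.6667.
u_2 = w_2 − 2.6667·e_1 = (-4.0000, 1.7778, 3.1111, 0.2222).
‖u_2‖ = 5.3748, so e_2 = (-0.7442, 0.3308, 0.5788, 0.0413).
e_1·w_3 = 0.0000·3 + (-0.6667)·1 + 0.3333·4 + 0.6667·1 = 1.3333; e_2·w_3 = (-0.7442)·3 + 0.3308·1 + 0.5788·4 + 0.0413·1 = 0.4548.
u_3 = w_3 − 1.3333·e_1 − 0.4548·e_2 = (3.3385, 1.7385, 3.2923, 0.0923).
‖u_3‖ = 5.0015, so e_3 = (0.6675, 0.3476, 0.6583, 0.0185).
Qᵀb = (-3.0000, -2.2326, 2.0025).
Back-substitute: x_3 = 2.0025/5.0015 = 0.4004.
x_2 = (-2.2326 − 0.4548·0.4004)/5.3748 = -0.4493.
x_1 = (-3.0000 − 2.6667·(-0.4493) − 1.3333·0.4004)/3.0000 = -0.7786.

x = (-0.7786, -0.4493, 0.4004)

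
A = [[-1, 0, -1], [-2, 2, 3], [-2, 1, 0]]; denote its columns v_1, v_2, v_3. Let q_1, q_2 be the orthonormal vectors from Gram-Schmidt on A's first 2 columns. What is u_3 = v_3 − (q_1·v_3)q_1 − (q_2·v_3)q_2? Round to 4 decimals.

u_3 = (0.2222, 0.1111, -0.2222)

v_1 = (-1, -2, -2); ‖v_1‖ = 3.0000, so q_1 = (-0.3333, -0.6667, -0.6667).
q_1·v_2 = (-0.3333)·0 + (-0.6667)·2 + (-0.6667)·1 = -2.0000.
u_2 = v_2 + 2.0000·q_1 = (-0.6667, 0.6667, -0.3333).
‖u_2‖ = 1.0000, so q_2 = (-0.6667, 0.6667, -0.3333).
q_1·v_3 = (-0.3333)·(-1) + (-0.6667)·3 + (-0.6667)·0 = -1.6667; q_2·v_3 = (-0.6667)·(-1) + 0.6667·3 + (-0.3333)·0 = 2.6667.
u_3 = v_3 + 1.6667·q_1 − 2.6667·q_2 = (0.2222, 0.1111, -0.2222).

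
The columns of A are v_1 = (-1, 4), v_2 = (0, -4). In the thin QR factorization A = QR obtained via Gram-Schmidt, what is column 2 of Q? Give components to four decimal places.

v_1 = (-1, 4); ‖v_1‖ = 4.1231, so q_1 = (-0.2425, 0.9701).
q_1·v_2 = (-0.2425)·0 + 0.9701·(-4) = -3.8806.
u_2 = v_2 + 3.8806·q_1 = (-0.9412, -0.2353).
‖u_2‖ = 0.9701, so q_2 = (-0.9701, -0.2425).

q_2 = (-0.9701, -0.2425)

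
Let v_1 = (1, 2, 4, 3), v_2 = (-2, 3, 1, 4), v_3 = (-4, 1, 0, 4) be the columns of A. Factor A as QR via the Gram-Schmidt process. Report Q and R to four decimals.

Q = [[0.1826, -0.6532, -0.4899], [0.3651, 0.4082, -0.7711], [0.7303, -0.4082, 0.3175], [0.5477, 0.4899, 0.2540]], R = [[5.4772, 3.6515, 1.8257], [0.0000, 4.0825, 4.9806], [0.0000, 0.0000, 2.2045]]

q_1 = v_1/‖v_1‖ = (1, 2, 4, 3)/5.4772 = (0.1826, 0.3651, 0.7303, 0.5477).
r_{12} = q_1·v_2 = 3.6515.
u_2 = v_2 − 3.6515·q_1 = (-2.6667, 1.6667, -1.6667, 2.0000).
‖u_2‖ = 4.0825, so q_2 = (-0.6532, 0.4082, -0.4082, 0.4899).
r_{13} = q_1·v_3 = 1.8257; r_{23} = q_2·v_3 = 4.9806.
u_3 = v_3 − 1.8257·q_1 − 4.9806·q_2 = (-1.0800, -1.7000, 0.7000, 0.5600).
‖u_3‖ = 2.2045, so q_3 = (-0.4899, -0.7711, 0.3175, 0.2540).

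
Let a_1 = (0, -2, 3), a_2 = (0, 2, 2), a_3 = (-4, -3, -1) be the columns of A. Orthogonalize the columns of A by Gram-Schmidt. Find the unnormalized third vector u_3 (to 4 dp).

e_1 = a_1/‖a_1‖ = (0, -2, 3)/3.6056 = (0.0000, -0.5547, 0.8321).
r_{12} = e_1·a_2 = 0.5547.
u_2 = a_2 − 0.5547·e_1 = (0.0000, 2.3077, 1.5385).
‖u_2‖ = 2.7735, so e_2 = (0.0000, 0.8321, 0.5547).
r_{13} = e_1·a_3 = 0.8321; r_{23} = e_2·a_3 = -3.0509.
u_3 = a_3 − 0.8321·e_1 + 3.0509·e_2 = (-4.0000, 0.0000, 0.0000).

u_3 = (-4.0000, 0.0000, 0.0000)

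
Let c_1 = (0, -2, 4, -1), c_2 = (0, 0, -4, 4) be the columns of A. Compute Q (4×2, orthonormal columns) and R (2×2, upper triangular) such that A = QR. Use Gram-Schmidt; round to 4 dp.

Q = [[0.0000, 0.0000], [-0.4364, -0.5293], [0.8729, -0.0529], [-0.2182, 0.8468]], R = [[4.5826, -4.3644], [0.0000, 3.5989]]

c_1 = (0, -2, 4, -1); ‖c_1‖ = 4.5826, so q_1 = (0.0000, -0.4364, 0.8729, -0.2182).
q_1·c_2 = 0.0000·0 + (-0.4364)·0 + 0.8729·(-4) + (-0.2182)·4 = -4.3644.
u_2 = c_2 + 4.3644·q_1 = (0.0000, -1.9048, -0.1905, 3.0476).
‖u_2‖ = 3.5989, so q_2 = (0.0000, -0.5293, -0.0529, 0.8468).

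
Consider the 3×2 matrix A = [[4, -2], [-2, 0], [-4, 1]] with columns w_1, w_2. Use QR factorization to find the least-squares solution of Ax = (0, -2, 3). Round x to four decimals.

q_1 = w_1/‖w_1‖ = (4, -2, -4)/6.0000 = (0.6667, -0.3333, -0.6667).
r_{12} = q_1·w_2 = -2.0000.
u_2 = w_2 + 2.0000·q_1 = (-0.6667, -0.6667, -0.3333).
‖u_2‖ = 1.0000, so q_2 = (-0.6667, -0.6667, -0.3333).
Qᵀb = (-1.3333, 0.3333).
Back-substitute: x_2 = 0.3333/1.0000 = 0.3333.
x_1 = (-1.3333 + 2.0000·0.3333)/6.0000 = -0.1111.

x = (-0.1111, 0.3333)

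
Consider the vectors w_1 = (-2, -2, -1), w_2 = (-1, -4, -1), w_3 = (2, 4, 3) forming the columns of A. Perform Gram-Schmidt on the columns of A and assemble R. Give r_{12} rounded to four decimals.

r_{12} = 3.6667

w_1 = (-2, -2, -1); ‖w_1‖ = 3.0000, so q_1 = (-0.6667, -0.6667, -0.3333).
r_{12} = q_1·w_2 = 3.6667.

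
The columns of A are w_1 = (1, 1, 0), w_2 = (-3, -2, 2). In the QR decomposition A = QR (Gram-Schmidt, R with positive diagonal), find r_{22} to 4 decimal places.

e_1 = w_1/‖w_1‖ = (1, 1, 0)/1.4142 = (0.7071, 0.7071, 0.0000).
r_{12} = e_1·w_2 = -3.5355.
u_2 = w_2 + 3.5355·e_1 = (-0.5000, 0.5000, 2.0000).
r_{22} = ‖u_2‖ = 2.1213.

r_{22} = 2.1213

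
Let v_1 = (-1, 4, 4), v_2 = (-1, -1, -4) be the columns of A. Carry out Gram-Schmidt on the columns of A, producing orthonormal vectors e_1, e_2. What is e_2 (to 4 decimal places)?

v_1 = (-1, 4, 4); ‖v_1‖ = 5.7446, so e_1 = (-0.1741, 0.6963, 0.6963).
e_1·v_2 = (-0.1741)·(-1) + 0.6963·(-1) + 0.6963·(-4) = -3.3075.
u_2 = v_2 + 3.3075·e_1 = (-1.5758, 1.3030, -1.6970).
‖u_2‖ = 2.6572, so e_2 = (-0.5930, 0.4904, -0.6386).

e_2 = (-0.5930, 0.4904, -0.6386)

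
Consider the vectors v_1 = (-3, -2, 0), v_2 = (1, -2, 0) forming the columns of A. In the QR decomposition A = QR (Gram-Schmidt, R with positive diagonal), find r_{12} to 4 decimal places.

v_1 = (-3, -2, 0); ‖v_1‖ = 3.6056, so e_1 = (-0.8321, -0.5547, 0.0000).
r_{12} = e_1·v_2 = 0.2774.

r_{12} = 0.2774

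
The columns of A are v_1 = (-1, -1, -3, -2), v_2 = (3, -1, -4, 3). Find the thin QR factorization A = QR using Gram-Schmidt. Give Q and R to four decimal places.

Q = [[-0.2582, 0.5608], [-0.2582, -0.1259], [-0.7746, -0.5493], [-0.5164, 0.6066]], R = [[3.8730, 1.0328], [0.0000, 5.8252]]

v_1 = (-1, -1, -3, -2); ‖v_1‖ = 3.8730, so e_1 = (-0.2582, -0.2582, -0.7746, -0.5164).
e_1·v_2 = (-0.2582)·3 + (-0.2582)·(-1) + (-0.7746)·(-4) + (-0.5164)·3 = 1.0328.
u_2 = v_2 − 1.0328·e_1 = (3.2667, -0.7333, -3.2000, 3.5333).
‖u_2‖ = 5.8252, so e_2 = (0.5608, -0.1259, -0.5493, 0.6066).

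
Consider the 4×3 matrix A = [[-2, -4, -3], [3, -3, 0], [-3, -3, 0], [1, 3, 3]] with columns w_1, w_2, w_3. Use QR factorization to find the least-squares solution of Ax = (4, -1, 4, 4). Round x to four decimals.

q_1 = w_1/‖w_1‖ = (-2, 3, -3, 1)/4.7958 = (-0.4170, 0.6255, -0.6255, 0.2085).
r_{12} = q_1·w_2 = 2.2937.
u_2 = w_2 − 2.2937·q_1 = (-3.0435, -4.4348, -1.5652, 2.5217).
‖u_2‖ = 6.1432, so q_2 = (-0.4954, -0.7219, -0.2548, 0.4105).
r_{13} = q_1·w_3 = 1.8766; r_{23} = q_2·w_3 = 2.7177.
u_3 = w_3 − 1.8766·q_1 − 2.7177·q_2 = (-0.8710, 0.7880, 1.8664, 1.4931).
‖u_3‖ = 2.6631, so q_3 = (-0.3270, 0.2959, 0.7008, 0.5607).
Qᵀb = (-3.9618, -0.6370, 3.4418).
Back-substitute: x_3 = 3.4418/2.6631 = 1.2924.
x_2 = (-0.6370 − 2.7177·1.2924)/6.1432 = -0.6754.
x_1 = (-3.9618 − 2.2937·(-0.6754) − 1.8766·1.2924)/4.7958 = -1.0088.

x = (-1.0088, -0.6754, 1.2924)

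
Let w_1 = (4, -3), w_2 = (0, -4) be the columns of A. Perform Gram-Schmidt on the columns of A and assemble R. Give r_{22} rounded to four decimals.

r_{22} = 3.2000

q_1 = w_1/‖w_1‖ = (4, -3)/5.0000 = (0.8000, -0.6000).
r_{12} = q_1·w_2 = 2.4000.
u_2 = w_2 − 2.4000·q_1 = (-1.9200, -2.5600).
r_{22} = ‖u_2‖ = 3.2000.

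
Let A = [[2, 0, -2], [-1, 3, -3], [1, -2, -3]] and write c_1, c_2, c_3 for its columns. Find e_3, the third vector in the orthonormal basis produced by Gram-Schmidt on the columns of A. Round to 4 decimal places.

e_1 = c_1/‖c_1‖ = (2, -1, 1)/2.4495 = (0.8165, -0.4082, 0.4082).
r_{12} = e_1·c_2 = -2.0412.
u_2 = c_2 + 2.0412·e_1 = (1.6667, 2.1667, -1.1667).
‖u_2‖ = 2.9721, so e_2 = (0.5608, 0.7290, -0.3925).
r_{13} = e_1·c_3 = -1.6330; r_{23} = e_2·c_3 = -2.1309.
u_3 = c_3 + 1.6330·e_1 + 2.1309·e_2 = (0.5283, -2.1132, -3.1698).
‖u_3‖ = 3.8461, so e_3 = (0.1374, -0.5494, -0.8242).

e_3 = (0.1374, -0.5494, -0.8242)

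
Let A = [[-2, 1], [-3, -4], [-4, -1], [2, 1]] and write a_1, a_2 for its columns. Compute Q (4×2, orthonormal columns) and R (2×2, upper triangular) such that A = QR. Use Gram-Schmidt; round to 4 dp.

a_1 = (-2, -3, -4, 2); ‖a_1‖ = 5.7446, so e_1 = (-0.3482, -0.5222, -0.6963, 0.3482).
e_1·a_2 = (-0.3482)·1 + (-0.5222)·(-4) + (-0.6963)·(-1) + 0.3482·1 = 2.7852.
u_2 = a_2 − 2.7852·e_1 = (1.9697, -2.5455, 0.9394, 0.0303).
‖u_2‖ = 3.3530, so e_2 = (0.5874, -0.7592, 0.2802, 0.0090).

Q = [[-0.3482, 0.5874], [-0.5222, -0.7592], [-0.6963, 0.2802], [0.3482, 0.0090]], R = [[5.7446, 2.7852], [0.0000, 3.3530]]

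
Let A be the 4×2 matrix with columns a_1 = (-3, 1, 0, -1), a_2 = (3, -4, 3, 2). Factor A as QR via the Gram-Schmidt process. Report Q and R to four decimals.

Q = [[-0.9045, -0.2604], [0.3015, -0.6294], [0.0000, 0.7162], [-0.3015, 0.1519]], R = [[3.3166, -4.5227], [0.0000, 4.1887]]

a_1 = (-3, 1, 0, -1); ‖a_1‖ = 3.3166, so e_1 = (-0.9045, 0.3015, 0.0000, -0.3015).
e_1·a_2 = (-0.9045)·3 + 0.3015·(-4) + 0.0000·3 + (-0.3015)·2 = -4.5227.
u_2 = a_2 + 4.5227·e_1 = (-1.0909, -2.6364, 3.0000, 0.6364).
‖u_2‖ = 4.1887, so e_2 = (-0.2604, -0.6294, 0.7162, 0.1519).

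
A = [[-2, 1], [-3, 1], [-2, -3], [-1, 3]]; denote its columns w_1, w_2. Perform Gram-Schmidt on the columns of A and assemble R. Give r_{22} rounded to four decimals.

q_1 = w_1/‖w_1‖ = (-2, -3, -2, -1)/4.2426 = (-0.4714, -0.7071, -0.4714, -0.2357).
r_{12} = q_1·w_2 = -0.4714.
u_2 = w_2 + 0.4714·q_1 = (0.7778, 0.6667, -3.2222, 2.8889).
r_{22} = ‖u_2‖ = 4.4472.

r_{22} = 4.4472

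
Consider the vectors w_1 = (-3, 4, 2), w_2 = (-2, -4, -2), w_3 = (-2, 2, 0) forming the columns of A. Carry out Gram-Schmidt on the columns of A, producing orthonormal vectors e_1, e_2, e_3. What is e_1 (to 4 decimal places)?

w_1 = (-3, 4, 2); ‖w_1‖ = 5.3852, so e_1 = (-0.5571, 0.7428, 0.3714).

e_1 = (-0.5571, 0.7428, 0.3714)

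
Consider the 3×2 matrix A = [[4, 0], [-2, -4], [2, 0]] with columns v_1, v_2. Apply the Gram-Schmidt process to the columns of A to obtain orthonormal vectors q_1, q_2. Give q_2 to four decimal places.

q_2 = (-0.3651, -0.9129, -0.1826)

v_1 = (4, -2, 2); ‖v_1‖ = 4.8990, so q_1 = (0.8165, -0.4082, 0.4082).
q_1·v_2 = 0.8165·0 + (-0.4082)·(-4) + 0.4082·0 = 1.6330.
u_2 = v_2 − 1.6330·q_1 = (-1.3333, -3.3333, -0.6667).
‖u_2‖ = 3.6515, so q_2 = (-0.3651, -0.9129, -0.1826).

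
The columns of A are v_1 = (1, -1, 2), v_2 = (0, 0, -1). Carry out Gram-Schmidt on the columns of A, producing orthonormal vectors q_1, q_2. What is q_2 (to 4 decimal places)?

q_2 = (0.5774, -0.5774, -0.5774)

q_1 = v_1/‖v_1‖ = (1, -1, 2)/2.4495 = (0.4082, -0.4082, 0.8165).
r_{12} = q_1·v_2 = -0.8165.
u_2 = v_2 + 0.8165·q_1 = (0.3333, -0.3333, -0.3333).
‖u_2‖ = 0.5774, so q_2 = (0.5774, -0.5774, -0.5774).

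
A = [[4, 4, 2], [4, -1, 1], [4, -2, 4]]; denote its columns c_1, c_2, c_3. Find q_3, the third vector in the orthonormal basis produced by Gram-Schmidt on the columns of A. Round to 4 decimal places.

c_1 = (4, 4, 4); ‖c_1‖ = 6.9282, so q_1 = (0.5774, 0.5774, 0.5774).
q_1·c_2 = 0.5774·4 + 0.5774·(-1) + 0.5774·(-2) = 0.5774.
u_2 = c_2 − 0.5774·q_1 = (3.6667, -1.3333, -2.3333).
‖u_2‖ = 4.5461, so q_2 = (0.8066, -0.2933, -0.5133).
q_1·c_3 = 0.5774·2 + 0.5774·1 + 0.5774·4 = 4.0415; q_2·c_3 = 0.8066·2 + (-0.2933)·1 + (-0.5133)·4 = -0.7332.
u_3 = c_3 − 4.0415·q_1 + 0.7332·q_2 = (0.2581, -1.5484, 1.2903).
‖u_3‖ = 2.0320, so q_3 = (0.1270, -0.7620, 0.6350).

q_3 = (0.1270, -0.7620, 0.6350)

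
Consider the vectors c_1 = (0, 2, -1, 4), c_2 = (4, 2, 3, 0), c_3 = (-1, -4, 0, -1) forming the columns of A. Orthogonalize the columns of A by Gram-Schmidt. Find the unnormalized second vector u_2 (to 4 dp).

c_1 = (0, 2, -1, 4); ‖c_1‖ = 4.5826, so e_1 = (0.0000, 0.4364, -0.2182, 0.8729).
e_1·c_2 = 0.0000·4 + 0.4364·2 + (-0.2182)·3 + 0.8729·0 = 0.2182.
u_2 = c_2 − 0.2182·e_1 = (4.0000, 1.9048, 3.0476, -0.1905).

u_2 = (4.0000, 1.9048, 3.0476, -0.1905)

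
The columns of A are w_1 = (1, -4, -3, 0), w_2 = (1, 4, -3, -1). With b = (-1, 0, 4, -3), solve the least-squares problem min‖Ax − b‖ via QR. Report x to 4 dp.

x = (-0.6171, -0.5075)

w_1 = (1, -4, -3, 0); ‖w_1‖ = 5.0990, so q_1 = (0.1961, -0.7845, -0.5883, 0.0000).
q_1·w_2 = 0.1961·1 + (-0.7845)·4 + (-0.5883)·(-3) + 0.0000·(-1) = -1.1767.
u_2 = w_2 + 1.1767·q_1 = (1.2308, 3.0769, -3.6923, -1.0000).
‖u_2‖ = 5.0612, so q_2 = (0.2432, 0.6079, -0.7295, -0.1976).
Qᵀb = (-2.5495, -2.5686).
Back-substitute: x_2 = -2.5686/5.0612 = -0.5075.
x_1 = (-2.5495 + 1.1767·(-0.5075))/5.0990 = -0.6171.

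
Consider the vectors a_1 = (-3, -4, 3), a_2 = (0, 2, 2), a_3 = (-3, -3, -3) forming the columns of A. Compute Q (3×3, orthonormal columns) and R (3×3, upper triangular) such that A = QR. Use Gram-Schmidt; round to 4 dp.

a_1 = (-3, -4, 3); ‖a_1‖ = 5.8310, so q_1 = (-0.5145, -0.6860, 0.5145).
q_1·a_2 = (-0.5145)·0 + (-0.6860)·2 + 0.5145·2 = -0.3430.
u_2 = a_2 + 0.3430·q_1 = (-0.1765, 1.7647, 2.1765).
‖u_2‖ = 2.8076, so q_2 = (-0.0629, 0.6286, 0.7752).
q_1·a_3 = (-0.5145)·(-3) + (-0.6860)·(-3) + 0.5145·(-3) = 2.0580; q_2·a_3 = (-0.0629)·(-3) + 0.6286·(-3) + 0.7752·(-3) = -4.0228.
u_3 = a_3 − 2.0580·q_1 + 4.0228·q_2 = (-2.1940, 0.9403, -0.9403).
‖u_3‖ = 2.5656, so q_3 = (-0.8552, 0.3665, -0.3665).

Q = [[-0.5145, -0.0629, -0.8552], [-0.6860, 0.6286, 0.3665], [0.5145, 0.7752, -0.3665]], R = [[5.8310, -0.3430, 2.0580], [0.0000, 2.8076, -4.0228], [0.0000, 0.0000, 2.5656]]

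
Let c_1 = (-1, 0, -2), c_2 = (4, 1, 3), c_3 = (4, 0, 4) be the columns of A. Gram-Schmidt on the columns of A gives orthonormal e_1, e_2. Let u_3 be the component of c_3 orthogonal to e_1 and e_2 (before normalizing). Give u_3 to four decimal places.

u_3 = (0.2667, -0.6667, -0.1333)

e_1 = c_1/‖c_1‖ = (-1, 0, -2)/2.2361 = (-0.4472, 0.0000, -0.8944).
r_{12} = e_1·c_2 = -4.4721.
u_2 = c_2 + 4.4721·e_1 = (2.0000, 1.0000, -1.0000).
‖u_2‖ = 2.4495, so e_2 = (0.8165, 0.4082, -0.4082).
r_{13} = e_1·c_3 = -5.3666; r_{23} = e_2·c_3 = 1.6330.
u_3 = c_3 + 5.3666·e_1 − 1.6330·e_2 = (0.2667, -0.6667, -0.1333).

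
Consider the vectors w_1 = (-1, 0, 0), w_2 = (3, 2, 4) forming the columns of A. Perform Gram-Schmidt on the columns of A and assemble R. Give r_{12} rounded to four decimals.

q_1 = w_1/‖w_1‖ = (-1, 0, 0)/1.0000 = (-1.0000, 0.0000, 0.0000).
r_{12} = q_1·w_2 = -3.0000.

r_{12} = -3.0000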